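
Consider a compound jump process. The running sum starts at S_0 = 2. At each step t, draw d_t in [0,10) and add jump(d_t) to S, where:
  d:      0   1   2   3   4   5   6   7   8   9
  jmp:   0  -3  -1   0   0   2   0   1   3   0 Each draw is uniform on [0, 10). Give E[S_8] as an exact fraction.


Outcome values over d=0..9: [0, -3, -1, 0, 0, 2, 0, 1, 3, 0]
Σy = 2, Σy² = 24, M = 10
μ = 2/10 = 1/5,  σ² = 24/10 − (1/5)² = 59/25
E[S_8] = 2 + 8·(1/5) = 18/5

18/5


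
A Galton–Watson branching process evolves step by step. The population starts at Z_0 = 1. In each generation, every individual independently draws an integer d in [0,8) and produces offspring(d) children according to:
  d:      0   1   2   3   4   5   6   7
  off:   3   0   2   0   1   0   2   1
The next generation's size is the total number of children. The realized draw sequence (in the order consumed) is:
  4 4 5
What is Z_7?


gen 0: Z_0=1, draws=[4], offspring=[1], Z_1=1
gen 1: Z_1=1, draws=[4], offspring=[1], Z_2=1
gen 2: Z_2=1, draws=[5], offspring=[0], Z_3=0
gen 3: Z_3=0, draws=[], offspring=[], Z_4=0
gen 4: Z_4=0, draws=[], offspring=[], Z_5=0
gen 5: Z_5=0, draws=[], offspring=[], Z_6=0
gen 6: Z_6=0, draws=[], offspring=[], Z_7=0

0


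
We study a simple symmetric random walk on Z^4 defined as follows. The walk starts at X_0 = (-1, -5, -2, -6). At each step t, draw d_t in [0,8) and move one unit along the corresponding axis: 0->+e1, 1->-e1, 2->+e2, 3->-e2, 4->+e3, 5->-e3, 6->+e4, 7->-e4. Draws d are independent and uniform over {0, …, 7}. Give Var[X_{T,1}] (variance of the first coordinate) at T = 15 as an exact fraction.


15/4

Outcome values over d=0..7: [1, -1, 0, 0, 0, 0, 0, 0]
Σy = 0, Σy² = 2, M = 8
μ = 0/8 = 0,  σ² = 2/8 − (0)² = 1/4
Independent increments: Var[X_15] = 15·σ² = 15·(1/4) = 15/4


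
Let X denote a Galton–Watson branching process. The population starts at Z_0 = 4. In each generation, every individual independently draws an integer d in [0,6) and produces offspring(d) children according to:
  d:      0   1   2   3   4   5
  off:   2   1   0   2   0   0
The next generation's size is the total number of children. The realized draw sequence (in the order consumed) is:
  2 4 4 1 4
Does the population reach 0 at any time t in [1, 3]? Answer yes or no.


yes

gen 0: Z_0=4, draws=[2, 4, 4, 1], offspring=[0, 0, 0, 1], Z_1=1
gen 1: Z_1=1, draws=[4], offspring=[0], Z_2=0
gen 2: Z_2=0, draws=[], offspring=[], Z_3=0


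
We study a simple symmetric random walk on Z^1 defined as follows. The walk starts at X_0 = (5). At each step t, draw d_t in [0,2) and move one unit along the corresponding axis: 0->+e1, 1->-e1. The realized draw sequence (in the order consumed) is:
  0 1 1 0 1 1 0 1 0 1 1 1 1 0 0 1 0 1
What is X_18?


t=0: X=(5), d=0 → +e1, X_1=(6)
t=1: X=(6), d=1 → -e1, X_2=(5)
t=2: X=(5), d=1 → -e1, X_3=(4)
t=3: X=(4), d=0 → +e1, X_4=(5)
t=4: X=(5), d=1 → -e1, X_5=(4)
t=5: X=(4), d=1 → -e1, X_6=(3)
t=6: X=(3), d=0 → +e1, X_7=(4)
t=7: X=(4), d=1 → -e1, X_8=(3)
t=8: X=(3), d=0 → +e1, X_9=(4)
t=9: X=(4), d=1 → -e1, X_10=(3)
t=10: X=(3), d=1 → -e1, X_11=(2)
t=11: X=(2), d=1 → -e1, X_12=(1)
t=12: X=(1), d=1 → -e1, X_13=(0)
t=13: X=(0), d=0 → +e1, X_14=(1)
t=14: X=(1), d=0 → +e1, X_15=(2)
t=15: X=(2), d=1 → -e1, X_16=(1)
t=16: X=(1), d=0 → +e1, X_17=(2)
t=17: X=(2), d=1 → -e1, X_18=(1)

(1)


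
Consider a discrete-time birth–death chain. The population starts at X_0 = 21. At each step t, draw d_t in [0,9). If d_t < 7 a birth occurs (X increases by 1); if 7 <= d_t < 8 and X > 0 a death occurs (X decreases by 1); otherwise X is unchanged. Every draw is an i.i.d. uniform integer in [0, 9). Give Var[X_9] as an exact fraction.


4

X can drop by at most 1 per step and X_0 = 21 > T = 9, so X_t >= 21 − t >= 12 > 0 for every t <= 9: the floor at 0 (the 'and X > 0' condition) never binds. Hence X_9 = X_0 + Σ_{t<9} Y_t with i.i.d. increments Y_t = y(d_t) ∈ {+1, −1, 0}.
Outcome values over d=0..8: [1, 1, 1, 1, 1, 1, 1, -1, 0]
Σy = 6, Σy² = 8, M = 9
μ = 6/9 = 2/3,  σ² = 8/9 − (2/3)² = 4/9
Independent increments: Var[X_9] = 9·σ² = 9·(4/9) = 4


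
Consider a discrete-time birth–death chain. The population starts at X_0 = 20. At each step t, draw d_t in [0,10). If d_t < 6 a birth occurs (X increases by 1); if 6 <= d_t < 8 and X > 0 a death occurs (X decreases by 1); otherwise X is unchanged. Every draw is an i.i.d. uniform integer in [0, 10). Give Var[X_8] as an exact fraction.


X can drop by at most 1 per step and X_0 = 20 > T = 8, so X_t >= 20 − t >= 12 > 0 for every t <= 8: the floor at 0 (the 'and X > 0' condition) never binds. Hence X_8 = X_0 + Σ_{t<8} Y_t with i.i.d. increments Y_t = y(d_t) ∈ {+1, −1, 0}.
Outcome values over d=0..9: [1, 1, 1, 1, 1, 1, -1, -1, 0, 0]
Σy = 4, Σy² = 8, M = 10
μ = 4/10 = 2/5,  σ² = 8/10 − (2/5)² = 16/25
Independent increments: Var[X_8] = 8·σ² = 8·(16/25) = 128/25

128/25


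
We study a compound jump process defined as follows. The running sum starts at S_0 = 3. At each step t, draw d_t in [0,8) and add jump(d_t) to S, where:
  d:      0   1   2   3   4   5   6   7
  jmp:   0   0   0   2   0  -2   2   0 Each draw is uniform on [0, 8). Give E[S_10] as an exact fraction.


11/2

Outcome values over d=0..7: [0, 0, 0, 2, 0, -2, 2, 0]
Σy = 2, Σy² = 12, M = 8
μ = 2/8 = 1/4,  σ² = 12/8 − (1/4)² = 23/16
E[S_10] = 3 + 10·(1/4) = 11/2


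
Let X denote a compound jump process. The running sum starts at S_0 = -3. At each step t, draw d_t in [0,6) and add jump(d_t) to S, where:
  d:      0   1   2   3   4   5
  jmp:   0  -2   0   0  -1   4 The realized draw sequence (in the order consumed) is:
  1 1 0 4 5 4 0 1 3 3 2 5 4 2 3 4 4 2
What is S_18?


t=0: S=-3, d=1, jump=-2, S_1=-5
t=1: S=-5, d=1, jump=-2, S_2=-7
t=2: S=-7, d=0, jump=0, S_3=-7
t=3: S=-7, d=4, jump=-1, S_4=-8
t=4: S=-8, d=5, jump=4, S_5=-4
t=5: S=-4, d=4, jump=-1, S_6=-5
t=6: S=-5, d=0, jump=0, S_7=-5
t=7: S=-5, d=1, jump=-2, S_8=-7
t=8: S=-7, d=3, jump=0, S_9=-7
t=9: S=-7, d=3, jump=0, S_10=-7
t=10: S=-7, d=2, jump=0, S_11=-7
t=11: S=-7, d=5, jump=4, S_12=-3
t=12: S=-3, d=4, jump=-1, S_13=-4
t=13: S=-4, d=2, jump=0, S_14=-4
t=14: S=-4, d=3, jump=0, S_15=-4
t=15: S=-4, d=4, jump=-1, S_16=-5
t=16: S=-5, d=4, jump=-1, S_17=-6
t=17: S=-6, d=2, jump=0, S_18=-6

-6


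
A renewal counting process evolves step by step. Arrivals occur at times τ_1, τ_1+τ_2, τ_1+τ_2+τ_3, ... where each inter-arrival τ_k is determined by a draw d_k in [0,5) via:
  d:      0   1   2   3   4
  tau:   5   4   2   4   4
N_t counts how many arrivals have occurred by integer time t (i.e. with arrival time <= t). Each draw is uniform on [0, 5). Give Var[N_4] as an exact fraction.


Inter-arrival values over d=0..4: [5, 4, 2, 4, 4]
Each d has probability 1/5, so the pmf of τ is: f(2) = 1/5, f(4) = 3/5, f(5) = 1/5
Let p_n(j) = P(N_n = j), with p_0 = [1]. Condition on τ_1: p_n(0) = P(τ > n), and for j >= 1, p_n(j) = Σ_{k<=n} f(k)·p_{n−k}(j−1)
p_1 = [1]  (j = 0)
p_2 = [4/5, 1/5]  (j = 0..1)
p_3 = [4/5, 1/5]  (j = 0..1)
p_4 = [1/5, 19/25, 1/25]  (j = 0..2)
E[N_4] = Σ j·p_4(j) = 21/25;  E[N_4²] = Σ j²·p_4(j) = 23/25
Var[N_4] = 23/25 − (21/25)² = 134/625

134/625


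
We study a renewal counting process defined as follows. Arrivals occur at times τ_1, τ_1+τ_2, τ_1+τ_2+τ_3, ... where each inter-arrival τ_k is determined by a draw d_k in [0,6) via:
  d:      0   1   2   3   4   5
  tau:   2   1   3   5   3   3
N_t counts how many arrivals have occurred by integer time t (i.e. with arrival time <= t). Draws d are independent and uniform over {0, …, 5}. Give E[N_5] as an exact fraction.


Inter-arrival values over d=0..5: [2, 1, 3, 5, 3, 3]
Each d has probability 1/6, so the pmf of τ is: f(1) = 1/6, f(2) = 1/6, f(3) = 1/2, f(5) = 1/6
Renewal equation for m(n) = E[N_n]: condition on τ_1 = k (if k <= n, one arrival plus a fresh copy on the remaining n−k steps): m(n) = F(n) + Σ_{k<=n} f(k)·m(n−k), where F(n) = P(τ <= n) and m(0) = 0
m(1) = F(1) = 1/6
m(2) = F(2) + f(1)·m(1) = 1/3 + 1/6·1/6 = 13/36
m(3) = F(3) + f(1)·m(2) + f(2)·m(1) = 5/6 + 1/6·13/36 + 1/6·1/6 = 199/216
m(4) = F(4) + f(1)·m(3) + f(2)·m(2) + f(3)·m(1) = 5/6 + 1/6·199/216 + 1/6·13/36 + 1/2·1/6 = 1465/1296
m(5) = F(5) + f(1)·m(4) + f(2)·m(3) + f(3)·m(2) = 1 + 1/6·1465/1296 + 1/6·199/216 + 1/2·13/36 = 11839/7776
E[N_5] = m(5) = 11839/7776

11839/7776


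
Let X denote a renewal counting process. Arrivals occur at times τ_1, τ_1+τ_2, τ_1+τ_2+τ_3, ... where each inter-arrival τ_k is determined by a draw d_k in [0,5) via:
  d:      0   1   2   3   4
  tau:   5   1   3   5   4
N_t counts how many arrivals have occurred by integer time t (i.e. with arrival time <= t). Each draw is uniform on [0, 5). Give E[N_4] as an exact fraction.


Inter-arrival values over d=0..4: [5, 1, 3, 5, 4]
Each d has probability 1/5, so the pmf of τ is: f(1) = 1/5, f(3) = 1/5, f(4) = 1/5, f(5) = 2/5
Renewal equation for m(n) = E[N_n]: condition on τ_1 = k (if k <= n, one arrival plus a fresh copy on the remaining n−k steps): m(n) = F(n) + Σ_{k<=n} f(k)·m(n−k), where F(n) = P(τ <= n) and m(0) = 0
m(1) = F(1) = 1/5
m(2) = F(2) + f(1)·m(1) = 1/5 + 1/5·1/5 = 6/25
m(3) = F(3) + f(1)·m(2) = 2/5 + 1/5·6/25 = 56/125
m(4) = F(4) + f(1)·m(3) + f(3)·m(1) = 3/5 + 1/5·56/125 + 1/5·1/5 = 456/625
E[N_4] = m(4) = 456/625

456/625


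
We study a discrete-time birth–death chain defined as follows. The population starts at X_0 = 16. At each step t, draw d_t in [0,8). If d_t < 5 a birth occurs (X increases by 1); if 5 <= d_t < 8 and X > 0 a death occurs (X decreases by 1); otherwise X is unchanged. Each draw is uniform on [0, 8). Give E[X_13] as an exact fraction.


77/4

X can drop by at most 1 per step and X_0 = 16 > T = 13, so X_t >= 16 − t >= 3 > 0 for every t <= 13: the floor at 0 (the 'and X > 0' condition) never binds. Hence X_13 = X_0 + Σ_{t<13} Y_t with i.i.d. increments Y_t = y(d_t) ∈ {+1, −1, 0}.
Outcome values over d=0..7: [1, 1, 1, 1, 1, -1, -1, -1]
Σy = 2, Σy² = 8, M = 8
μ = 2/8 = 1/4,  σ² = 8/8 − (1/4)² = 15/16
E[X_13] = 16 + 13·(1/4) = 77/4


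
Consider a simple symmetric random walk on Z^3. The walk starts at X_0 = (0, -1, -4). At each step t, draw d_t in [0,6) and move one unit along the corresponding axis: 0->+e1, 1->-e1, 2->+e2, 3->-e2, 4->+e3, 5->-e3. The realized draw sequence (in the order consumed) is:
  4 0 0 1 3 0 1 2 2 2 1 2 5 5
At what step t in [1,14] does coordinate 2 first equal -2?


t=0: X=(0, -1, -4), d=4 → +e3, X_1=(0, -1, -3)
t=1: X=(0, -1, -3), d=0 → +e1, X_2=(1, -1, -3)
t=2: X=(1, -1, -3), d=0 → +e1, X_3=(2, -1, -3)
t=3: X=(2, -1, -3), d=1 → -e1, X_4=(1, -1, -3)
t=4: X=(1, -1, -3), d=3 → -e2, X_5=(1, -2, -3)
t=5: X=(1, -2, -3), d=0 → +e1, X_6=(2, -2, -3)
t=6: X=(2, -2, -3), d=1 → -e1, X_7=(1, -2, -3)
t=7: X=(1, -2, -3), d=2 → +e2, X_8=(1, -1, -3)
t=8: X=(1, -1, -3), d=2 → +e2, X_9=(1, 0, -3)
t=9: X=(1, 0, -3), d=2 → +e2, X_10=(1, 1, -3)
t=10: X=(1, 1, -3), d=1 → -e1, X_11=(0, 1, -3)
t=11: X=(0, 1, -3), d=2 → +e2, X_12=(0, 2, -3)
t=12: X=(0, 2, -3), d=5 → -e3, X_13=(0, 2, -4)
t=13: X=(0, 2, -4), d=5 → -e3, X_14=(0, 2, -5)

5


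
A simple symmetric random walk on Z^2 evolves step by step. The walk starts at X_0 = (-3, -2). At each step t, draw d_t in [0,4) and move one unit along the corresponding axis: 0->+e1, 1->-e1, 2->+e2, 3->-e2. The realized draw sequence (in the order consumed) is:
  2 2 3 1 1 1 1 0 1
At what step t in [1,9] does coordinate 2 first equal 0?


2

t=0: X=(-3, -2), d=2 → +e2, X_1=(-3, -1)
t=1: X=(-3, -1), d=2 → +e2, X_2=(-3, 0)
t=2: X=(-3, 0), d=3 → -e2, X_3=(-3, -1)
t=3: X=(-3, -1), d=1 → -e1, X_4=(-4, -1)
t=4: X=(-4, -1), d=1 → -e1, X_5=(-5, -1)
t=5: X=(-5, -1), d=1 → -e1, X_6=(-6, -1)
t=6: X=(-6, -1), d=1 → -e1, X_7=(-7, -1)
t=7: X=(-7, -1), d=0 → +e1, X_8=(-6, -1)
t=8: X=(-6, -1), d=1 → -e1, X_9=(-7, -1)


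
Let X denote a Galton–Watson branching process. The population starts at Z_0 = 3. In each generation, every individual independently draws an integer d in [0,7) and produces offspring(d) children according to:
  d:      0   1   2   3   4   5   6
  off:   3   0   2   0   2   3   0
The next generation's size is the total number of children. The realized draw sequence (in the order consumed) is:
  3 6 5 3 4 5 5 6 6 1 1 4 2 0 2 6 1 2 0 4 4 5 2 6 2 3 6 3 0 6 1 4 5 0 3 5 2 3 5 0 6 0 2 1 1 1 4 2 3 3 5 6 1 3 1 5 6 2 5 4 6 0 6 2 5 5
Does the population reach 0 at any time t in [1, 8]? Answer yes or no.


no

gen 0: Z_0=3, draws=[3, 6, 5], offspring=[0, 0, 3], Z_1=3
gen 1: Z_1=3, draws=[3, 4, 5], offspring=[0, 2, 3], Z_2=5
gen 2: Z_2=5, draws=[5, 6, 6, 1, 1], offspring=[3, 0, 0, 0, 0], Z_3=3
gen 3: Z_3=3, draws=[4, 2, 0], offspring=[2, 2, 3], Z_4=7
gen 4: Z_4=7, draws=[2, 6, 1, 2, 0, 4, 4], offspring=[2, 0, 0, 2, 3, 2, 2], Z_5=11
gen 5: Z_5=11, draws=[5, 2, 6, 2, 3, 6, 3, 0, 6, 1, 4], offspring=[3, 2, 0, 2, 0, 0, 0, 3, 0, 0, 2], Z_6=12
gen 6: Z_6=12, draws=[5, 0, 3, 5, 2, 3, 5, 0, 6, 0, 2, 1], offspring=[3, 3, 0, 3, 2, 0, 3, 3, 0, 3, 2, 0], Z_7=22
gen 7: Z_7=22, draws=[1, 1, 4, 2, 3, 3, 5, 6, 1, 3, 1, 5, 6, 2, 5, 4, 6, 0, 6, 2, 5, 5], offspring=[0, 0, 2, 2, 0, 0, 3, 0, 0, 0, 0, 3, 0, 2, 3, 2, 0, 3, 0, 2, 3, 3], Z_8=28


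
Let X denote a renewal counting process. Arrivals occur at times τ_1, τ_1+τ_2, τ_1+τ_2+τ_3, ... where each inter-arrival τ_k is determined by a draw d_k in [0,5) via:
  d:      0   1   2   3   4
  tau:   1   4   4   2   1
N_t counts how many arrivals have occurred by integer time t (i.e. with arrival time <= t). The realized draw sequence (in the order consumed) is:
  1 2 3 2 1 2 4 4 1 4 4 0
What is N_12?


3

draw d_1=1: τ_1=4, arrival time A_1=4
draw d_2=2: τ_2=4, arrival time A_2=8
draw d_3=3: τ_3=2, arrival time A_3=10
draw d_4=2: τ_4=4, arrival time A_4=14
draw d_5=1: τ_5=4, arrival time A_5=18
draw d_6=2: τ_6=4, arrival time A_6=22
draw d_7=4: τ_7=1, arrival time A_7=23
draw d_8=4: τ_8=1, arrival time A_8=24
draw d_9=1: τ_9=4, arrival time A_9=28
draw d_10=4: τ_10=1, arrival time A_10=29
draw d_11=4: τ_11=1, arrival time A_11=30
draw d_12=0: τ_12=1, arrival time A_12=31
N_t over t=0..12: 0:0 1:0 2:0 3:0 4:1 5:1 6:1 7:1 8:2 9:2 10:3 11:3 12:3


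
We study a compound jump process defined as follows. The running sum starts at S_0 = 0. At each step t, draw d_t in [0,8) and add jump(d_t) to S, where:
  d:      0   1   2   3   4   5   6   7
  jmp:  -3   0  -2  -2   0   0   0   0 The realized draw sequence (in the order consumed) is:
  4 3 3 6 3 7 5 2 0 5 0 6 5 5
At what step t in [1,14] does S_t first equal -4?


t=0: S=0, d=4, jump=0, S_1=0
t=1: S=0, d=3, jump=-2, S_2=-2
t=2: S=-2, d=3, jump=-2, S_3=-4
t=3: S=-4, d=6, jump=0, S_4=-4
t=4: S=-4, d=3, jump=-2, S_5=-6
t=5: S=-6, d=7, jump=0, S_6=-6
t=6: S=-6, d=5, jump=0, S_7=-6
t=7: S=-6, d=2, jump=-2, S_8=-8
t=8: S=-8, d=0, jump=-3, S_9=-11
t=9: S=-11, d=5, jump=0, S_10=-11
t=10: S=-11, d=0, jump=-3, S_11=-14
t=11: S=-14, d=6, jump=0, S_12=-14
t=12: S=-14, d=5, jump=0, S_13=-14
t=13: S=-14, d=5, jump=0, S_14=-14

3


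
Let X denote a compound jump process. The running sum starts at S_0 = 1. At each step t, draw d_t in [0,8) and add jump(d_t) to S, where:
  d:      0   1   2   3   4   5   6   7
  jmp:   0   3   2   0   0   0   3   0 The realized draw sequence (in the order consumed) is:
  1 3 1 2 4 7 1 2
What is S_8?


14

t=0: S=1, d=1, jump=3, S_1=4
t=1: S=4, d=3, jump=0, S_2=4
t=2: S=4, d=1, jump=3, S_3=7
t=3: S=7, d=2, jump=2, S_4=9
t=4: S=9, d=4, jump=0, S_5=9
t=5: S=9, d=7, jump=0, S_6=9
t=6: S=9, d=1, jump=3, S_7=12
t=7: S=12, d=2, jump=2, S_8=14


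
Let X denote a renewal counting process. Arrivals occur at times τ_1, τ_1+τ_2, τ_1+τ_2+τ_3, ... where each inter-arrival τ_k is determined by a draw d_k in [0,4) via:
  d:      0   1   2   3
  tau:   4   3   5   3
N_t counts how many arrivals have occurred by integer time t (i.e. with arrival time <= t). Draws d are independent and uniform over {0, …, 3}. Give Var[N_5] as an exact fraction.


0

Inter-arrival values over d=0..3: [4, 3, 5, 3]
Each d has probability 1/4, so the pmf of τ is: f(3) = 1/2, f(4) = 1/4, f(5) = 1/4
Let p_n(j) = P(N_n = j), with p_0 = [1]. Condition on τ_1: p_n(0) = P(τ > n), and for j >= 1, p_n(j) = Σ_{k<=n} f(k)·p_{n−k}(j−1)
p_1 = [1]  (j = 0)
p_2 = [1]  (j = 0)
p_3 = [1/2, 1/2]  (j = 0..1)
p_4 = [1/4, 3/4]  (j = 0..1)
p_5 = [0, 1]  (j = 0..1)
E[N_5] = Σ j·p_5(j) = 1;  E[N_5²] = Σ j²·p_5(j) = 1
Var[N_5] = 1 − (1)² = 0


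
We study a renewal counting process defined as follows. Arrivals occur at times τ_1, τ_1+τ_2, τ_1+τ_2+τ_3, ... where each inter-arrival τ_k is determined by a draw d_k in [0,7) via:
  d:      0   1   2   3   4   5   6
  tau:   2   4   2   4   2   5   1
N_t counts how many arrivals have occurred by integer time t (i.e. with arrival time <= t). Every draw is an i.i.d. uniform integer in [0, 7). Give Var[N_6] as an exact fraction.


8213198328/13841287201

Inter-arrival values over d=0..6: [2, 4, 2, 4, 2, 5, 1]
Each d has probability 1/7, so the pmf of τ is: f(1) = 1/7, f(2) = 3/7, f(4) = 2/7, f(5) = 1/7
Let p_n(j) = P(N_n = j), with p_0 = [1]. Condition on τ_1: p_n(0) = P(τ > n), and for j >= 1, p_n(j) = Σ_{k<=n} f(k)·p_{n−k}(j−1)
p_1 = [6/7, 1/7]  (j = 0..1)
p_2 = [3/7, 27/49, 1/49]  (j = 0..2)
p_3 = [3/7, 3/7, 48/343, 1/343]  (j = 0..3)
p_4 = [1/7, 26/49, 102/343, 69/2401, 1/2401]  (j = 0..4)
p_5 = [0, 29/49, 103/343, 246/2401, 90/16807, 1/16807]  (j = 0..5)
p_6 = [0, 15/49, 24/49, 423/2401, 453/16807, 111/117649, 1/117649]  (j = 0..6)
E[N_6] = Σ j·p_6(j) = 226689/117649;  E[N_6²] = Σ j²·p_6(j) = 506601/117649
Var[N_6] = 506601/117649 − (226689/117649)² = 8213198328/13841287201


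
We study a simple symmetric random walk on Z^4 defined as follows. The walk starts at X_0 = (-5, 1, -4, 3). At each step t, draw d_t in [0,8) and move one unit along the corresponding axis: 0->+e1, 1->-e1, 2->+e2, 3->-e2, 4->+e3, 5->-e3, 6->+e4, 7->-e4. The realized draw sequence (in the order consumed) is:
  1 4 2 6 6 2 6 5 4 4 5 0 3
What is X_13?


(-5, 2, -3, 6)

t=0: X=(-5, 1, -4, 3), d=1 → -e1, X_1=(-6, 1, -4, 3)
t=1: X=(-6, 1, -4, 3), d=4 → +e3, X_2=(-6, 1, -3, 3)
t=2: X=(-6, 1, -3, 3), d=2 → +e2, X_3=(-6, 2, -3, 3)
t=3: X=(-6, 2, -3, 3), d=6 → +e4, X_4=(-6, 2, -3, 4)
t=4: X=(-6, 2, -3, 4), d=6 → +e4, X_5=(-6, 2, -3, 5)
t=5: X=(-6, 2, -3, 5), d=2 → +e2, X_6=(-6, 3, -3, 5)
t=6: X=(-6, 3, -3, 5), d=6 → +e4, X_7=(-6, 3, -3, 6)
t=7: X=(-6, 3, -3, 6), d=5 → -e3, X_8=(-6, 3, -4, 6)
t=8: X=(-6, 3, -4, 6), d=4 → +e3, X_9=(-6, 3, -3, 6)
t=9: X=(-6, 3, -3, 6), d=4 → +e3, X_10=(-6, 3, -2, 6)
t=10: X=(-6, 3, -2, 6), d=5 → -e3, X_11=(-6, 3, -3, 6)
t=11: X=(-6, 3, -3, 6), d=0 → +e1, X_12=(-5, 3, -3, 6)
t=12: X=(-5, 3, -3, 6), d=3 → -e2, X_13=(-5, 2, -3, 6)


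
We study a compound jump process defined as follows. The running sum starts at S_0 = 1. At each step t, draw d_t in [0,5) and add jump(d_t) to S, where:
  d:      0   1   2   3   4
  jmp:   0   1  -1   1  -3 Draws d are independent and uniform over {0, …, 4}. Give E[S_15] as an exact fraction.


-5

Outcome values over d=0..4: [0, 1, -1, 1, -3]
Σy = -2, Σy² = 12, M = 5
μ = -2/5 = -2/5,  σ² = 12/5 − (-2/5)² = 56/25
E[S_15] = 1 + 15·(-2/5) = -5


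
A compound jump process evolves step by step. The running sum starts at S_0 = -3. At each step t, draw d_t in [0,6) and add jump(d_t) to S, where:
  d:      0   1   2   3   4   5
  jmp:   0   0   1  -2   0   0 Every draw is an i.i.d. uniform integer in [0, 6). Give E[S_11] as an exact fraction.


Outcome values over d=0..5: [0, 0, 1, -2, 0, 0]
Σy = -1, Σy² = 5, M = 6
μ = -1/6 = -1/6,  σ² = 5/6 − (-1/6)² = 29/36
E[S_11] = -3 + 11·(-1/6) = -29/6

-29/6


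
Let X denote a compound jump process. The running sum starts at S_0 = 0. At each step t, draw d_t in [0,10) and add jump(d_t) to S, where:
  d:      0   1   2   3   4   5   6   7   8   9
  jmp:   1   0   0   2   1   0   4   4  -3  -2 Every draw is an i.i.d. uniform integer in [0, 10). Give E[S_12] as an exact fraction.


Outcome values over d=0..9: [1, 0, 0, 2, 1, 0, 4, 4, -3, -2]
Σy = 7, Σy² = 51, M = 10
μ = 7/10 = 7/10,  σ² = 51/10 − (7/10)² = 461/100
E[S_12] = 0 + 12·(7/10) = 42/5

42/5


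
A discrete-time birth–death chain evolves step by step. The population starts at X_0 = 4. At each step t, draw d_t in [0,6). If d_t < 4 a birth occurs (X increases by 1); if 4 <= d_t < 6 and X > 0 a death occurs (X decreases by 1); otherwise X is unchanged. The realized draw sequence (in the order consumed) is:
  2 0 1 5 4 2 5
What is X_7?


t=0: X=4, d=2 → birth, X_1=5
t=1: X=5, d=0 → birth, X_2=6
t=2: X=6, d=1 → birth, X_3=7
t=3: X=7, d=5 → death, X_4=6
t=4: X=6, d=4 → death, X_5=5
t=5: X=5, d=2 → birth, X_6=6
t=6: X=6, d=5 → death, X_7=5

5


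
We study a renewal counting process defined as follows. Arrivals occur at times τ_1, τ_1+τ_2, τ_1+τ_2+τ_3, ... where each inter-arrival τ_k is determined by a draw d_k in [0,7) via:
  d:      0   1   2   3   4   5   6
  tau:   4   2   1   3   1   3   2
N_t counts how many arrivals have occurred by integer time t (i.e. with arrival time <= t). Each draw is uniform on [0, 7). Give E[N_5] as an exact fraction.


Inter-arrival values over d=0..6: [4, 2, 1, 3, 1, 3, 2]
Each d has probability 1/7, so the pmf of τ is: f(1) = 2/7, f(2) = 2/7, f(3) = 2/7, f(4) = 1/7
Renewal equation for m(n) = E[N_n]: condition on τ_1 = k (if k <= n, one arrival plus a fresh copy on the remaining n−k steps): m(n) = F(n) + Σ_{k<=n} f(k)·m(n−k), where F(n) = P(τ <= n) and m(0) = 0
m(1) = F(1) = 2/7
m(2) = F(2) + f(1)·m(1) = 4/7 + 2/7·2/7 = 32/49
m(3) = F(3) + f(1)·m(2) + f(2)·m(1) = 6/7 + 2/7·32/49 + 2/7·2/7 = 386/343
m(4) = F(4) + f(1)·m(3) + f(2)·m(2) + f(3)·m(1) = 1 + 2/7·386/343 + 2/7·32/49 + 2/7·2/7 = 3817/2401
m(5) = F(5) + f(1)·m(4) + f(2)·m(3) + f(3)·m(2) + f(4)·m(1) = 1 + 2/7·3817/2401 + 2/7·386/343 + 2/7·32/49 + 1/7·2/7 = 33667/16807
E[N_5] = m(5) = 33667/16807

33667/16807


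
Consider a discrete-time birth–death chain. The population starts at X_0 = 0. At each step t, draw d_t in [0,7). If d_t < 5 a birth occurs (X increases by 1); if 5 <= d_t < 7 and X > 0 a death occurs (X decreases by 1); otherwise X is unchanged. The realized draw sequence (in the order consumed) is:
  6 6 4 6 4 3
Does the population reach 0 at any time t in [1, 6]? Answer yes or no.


t=0: X=0, d=6 → hold, X_1=0
t=1: X=0, d=6 → hold, X_2=0
t=2: X=0, d=4 → birth, X_3=1
t=3: X=1, d=6 → death, X_4=0
t=4: X=0, d=4 → birth, X_5=1
t=5: X=1, d=3 → birth, X_6=2

yes


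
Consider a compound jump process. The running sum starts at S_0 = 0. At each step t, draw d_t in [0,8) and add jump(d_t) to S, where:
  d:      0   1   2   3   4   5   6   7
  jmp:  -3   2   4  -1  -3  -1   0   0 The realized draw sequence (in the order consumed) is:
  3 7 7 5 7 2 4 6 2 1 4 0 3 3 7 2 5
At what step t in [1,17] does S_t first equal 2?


6

t=0: S=0, d=3, jump=-1, S_1=-1
t=1: S=-1, d=7, jump=0, S_2=-1
t=2: S=-1, d=7, jump=0, S_3=-1
t=3: S=-1, d=5, jump=-1, S_4=-2
t=4: S=-2, d=7, jump=0, S_5=-2
t=5: S=-2, d=2, jump=4, S_6=2
t=6: S=2, d=4, jump=-3, S_7=-1
t=7: S=-1, d=6, jump=0, S_8=-1
t=8: S=-1, d=2, jump=4, S_9=3
t=9: S=3, d=1, jump=2, S_10=5
t=10: S=5, d=4, jump=-3, S_11=2
t=11: S=2, d=0, jump=-3, S_12=-1
t=12: S=-1, d=3, jump=-1, S_13=-2
t=13: S=-2, d=3, jump=-1, S_14=-3
t=14: S=-3, d=7, jump=0, S_15=-3
t=15: S=-3, d=2, jump=4, S_16=1
t=16: S=1, d=5, jump=-1, S_17=0


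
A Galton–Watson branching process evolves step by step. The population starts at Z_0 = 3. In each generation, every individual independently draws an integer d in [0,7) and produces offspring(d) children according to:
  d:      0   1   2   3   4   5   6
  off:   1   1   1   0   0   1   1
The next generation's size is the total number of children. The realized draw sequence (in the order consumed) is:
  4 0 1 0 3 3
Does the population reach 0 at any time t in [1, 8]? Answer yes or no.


yes

gen 0: Z_0=3, draws=[4, 0, 1], offspring=[0, 1, 1], Z_1=2
gen 1: Z_1=2, draws=[0, 3], offspring=[1, 0], Z_2=1
gen 2: Z_2=1, draws=[3], offspring=[0], Z_3=0
gen 3: Z_3=0, draws=[], offspring=[], Z_4=0
gen 4: Z_4=0, draws=[], offspring=[], Z_5=0
gen 5: Z_5=0, draws=[], offspring=[], Z_6=0
gen 6: Z_6=0, draws=[], offspring=[], Z_7=0
gen 7: Z_7=0, draws=[], offspring=[], Z_8=0


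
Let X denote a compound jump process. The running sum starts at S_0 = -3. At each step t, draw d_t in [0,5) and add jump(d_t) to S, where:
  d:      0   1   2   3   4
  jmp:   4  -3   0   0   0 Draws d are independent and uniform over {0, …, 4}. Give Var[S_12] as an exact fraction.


Outcome values over d=0..4: [4, -3, 0, 0, 0]
Σy = 1, Σy² = 25, M = 5
μ = 1/5 = 1/5,  σ² = 25/5 − (1/5)² = 124/25
Independent increments: Var[S_12] = 12·σ² = 12·(124/25) = 1488/25

1488/25


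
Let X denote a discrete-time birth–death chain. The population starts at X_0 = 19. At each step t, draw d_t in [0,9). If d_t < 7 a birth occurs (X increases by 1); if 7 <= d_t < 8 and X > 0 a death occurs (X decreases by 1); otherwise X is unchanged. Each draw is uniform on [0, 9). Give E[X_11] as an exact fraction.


79/3

X can drop by at most 1 per step and X_0 = 19 > T = 11, so X_t >= 19 − t >= 8 > 0 for every t <= 11: the floor at 0 (the 'and X > 0' condition) never binds. Hence X_11 = X_0 + Σ_{t<11} Y_t with i.i.d. increments Y_t = y(d_t) ∈ {+1, −1, 0}.
Outcome values over d=0..8: [1, 1, 1, 1, 1, 1, 1, -1, 0]
Σy = 6, Σy² = 8, M = 9
μ = 6/9 = 2/3,  σ² = 8/9 − (2/3)² = 4/9
E[X_11] = 19 + 11·(2/3) = 79/3


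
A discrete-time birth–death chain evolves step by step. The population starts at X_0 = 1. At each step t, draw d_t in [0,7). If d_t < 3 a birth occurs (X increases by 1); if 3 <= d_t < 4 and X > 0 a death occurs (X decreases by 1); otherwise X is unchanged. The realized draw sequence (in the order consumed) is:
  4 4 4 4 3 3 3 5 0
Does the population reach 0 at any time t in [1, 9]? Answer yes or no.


t=0: X=1, d=4 → hold, X_1=1
t=1: X=1, d=4 → hold, X_2=1
t=2: X=1, d=4 → hold, X_3=1
t=3: X=1, d=4 → hold, X_4=1
t=4: X=1, d=3 → death, X_5=0
t=5: X=0, d=3 → hold, X_6=0
t=6: X=0, d=3 → hold, X_7=0
t=7: X=0, d=5 → hold, X_8=0
t=8: X=0, d=0 → birth, X_9=1

yes


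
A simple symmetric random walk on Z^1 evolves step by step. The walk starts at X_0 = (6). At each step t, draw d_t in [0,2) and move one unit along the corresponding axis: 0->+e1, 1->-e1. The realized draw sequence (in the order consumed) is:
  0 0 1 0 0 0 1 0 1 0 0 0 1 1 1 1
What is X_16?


(8)

t=0: X=(6), d=0 → +e1, X_1=(7)
t=1: X=(7), d=0 → +e1, X_2=(8)
t=2: X=(8), d=1 → -e1, X_3=(7)
t=3: X=(7), d=0 → +e1, X_4=(8)
t=4: X=(8), d=0 → +e1, X_5=(9)
t=5: X=(9), d=0 → +e1, X_6=(10)
t=6: X=(10), d=1 → -e1, X_7=(9)
t=7: X=(9), d=0 → +e1, X_8=(10)
t=8: X=(10), d=1 → -e1, X_9=(9)
t=9: X=(9), d=0 → +e1, X_10=(10)
t=10: X=(10), d=0 → +e1, X_11=(11)
t=11: X=(11), d=0 → +e1, X_12=(12)
t=12: X=(12), d=1 → -e1, X_13=(11)
t=13: X=(11), d=1 → -e1, X_14=(10)
t=14: X=(10), d=1 → -e1, X_15=(9)
t=15: X=(9), d=1 → -e1, X_16=(8)


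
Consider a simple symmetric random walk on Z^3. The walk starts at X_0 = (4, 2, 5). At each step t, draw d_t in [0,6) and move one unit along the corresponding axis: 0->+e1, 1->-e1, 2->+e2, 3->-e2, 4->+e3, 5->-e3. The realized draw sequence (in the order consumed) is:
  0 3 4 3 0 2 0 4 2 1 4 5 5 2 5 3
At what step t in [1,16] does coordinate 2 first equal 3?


t=0: X=(4, 2, 5), d=0 → +e1, X_1=(5, 2, 5)
t=1: X=(5, 2, 5), d=3 → -e2, X_2=(5, 1, 5)
t=2: X=(5, 1, 5), d=4 → +e3, X_3=(5, 1, 6)
t=3: X=(5, 1, 6), d=3 → -e2, X_4=(5, 0, 6)
t=4: X=(5, 0, 6), d=0 → +e1, X_5=(6, 0, 6)
t=5: X=(6, 0, 6), d=2 → +e2, X_6=(6, 1, 6)
t=6: X=(6, 1, 6), d=0 → +e1, X_7=(7, 1, 6)
t=7: X=(7, 1, 6), d=4 → +e3, X_8=(7, 1, 7)
t=8: X=(7, 1, 7), d=2 → +e2, X_9=(7, 2, 7)
t=9: X=(7, 2, 7), d=1 → -e1, X_10=(6, 2, 7)
t=10: X=(6, 2, 7), d=4 → +e3, X_11=(6, 2, 8)
t=11: X=(6, 2, 8), d=5 → -e3, X_12=(6, 2, 7)
t=12: X=(6, 2, 7), d=5 → -e3, X_13=(6, 2, 6)
t=13: X=(6, 2, 6), d=2 → +e2, X_14=(6, 3, 6)
t=14: X=(6, 3, 6), d=5 → -e3, X_15=(6, 3, 5)
t=15: X=(6, 3, 5), d=3 → -e2, X_16=(6, 2, 5)

14


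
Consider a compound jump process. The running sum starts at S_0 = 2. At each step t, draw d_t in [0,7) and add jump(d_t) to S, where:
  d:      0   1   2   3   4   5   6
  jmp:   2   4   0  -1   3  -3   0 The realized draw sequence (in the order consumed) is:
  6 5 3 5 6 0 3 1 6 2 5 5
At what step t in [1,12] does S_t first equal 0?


t=0: S=2, d=6, jump=0, S_1=2
t=1: S=2, d=5, jump=-3, S_2=-1
t=2: S=-1, d=3, jump=-1, S_3=-2
t=3: S=-2, d=5, jump=-3, S_4=-5
t=4: S=-5, d=6, jump=0, S_5=-5
t=5: S=-5, d=0, jump=2, S_6=-3
t=6: S=-3, d=3, jump=-1, S_7=-4
t=7: S=-4, d=1, jump=4, S_8=0
t=8: S=0, d=6, jump=0, S_9=0
t=9: S=0, d=2, jump=0, S_10=0
t=10: S=0, d=5, jump=-3, S_11=-3
t=11: S=-3, d=5, jump=-3, S_12=-6

8


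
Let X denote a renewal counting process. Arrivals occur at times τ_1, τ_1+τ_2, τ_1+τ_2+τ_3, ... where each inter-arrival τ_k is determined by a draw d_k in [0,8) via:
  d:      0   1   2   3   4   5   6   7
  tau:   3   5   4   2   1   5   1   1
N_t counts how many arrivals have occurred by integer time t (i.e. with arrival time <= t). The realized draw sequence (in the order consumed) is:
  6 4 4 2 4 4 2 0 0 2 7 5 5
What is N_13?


draw d_1=6: τ_1=1, arrival time A_1=1
draw d_2=4: τ_2=1, arrival time A_2=2
draw d_3=4: τ_3=1, arrival time A_3=3
draw d_4=2: τ_4=4, arrival time A_4=7
draw d_5=4: τ_5=1, arrival time A_5=8
draw d_6=4: τ_6=1, arrival time A_6=9
draw d_7=2: τ_7=4, arrival time A_7=13
draw d_8=0: τ_8=3, arrival time A_8=16
draw d_9=0: τ_9=3, arrival time A_9=19
draw d_10=2: τ_10=4, arrival time A_10=23
draw d_11=7: τ_11=1, arrival time A_11=24
draw d_12=5: τ_12=5, arrival time A_12=29
draw d_13=5: τ_13=5, arrival time A_13=34
N_t over t=0..13: 0:0 1:1 2:2 3:3 4:3 5:3 6:3 7:4 8:5 9:6 10:6 11:6 12:6 13:7

7


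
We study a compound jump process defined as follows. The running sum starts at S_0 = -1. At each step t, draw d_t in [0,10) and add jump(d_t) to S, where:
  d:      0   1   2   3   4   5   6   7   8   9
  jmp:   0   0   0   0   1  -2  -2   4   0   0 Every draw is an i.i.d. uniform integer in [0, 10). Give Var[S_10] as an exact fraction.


249/10

Outcome values over d=0..9: [0, 0, 0, 0, 1, -2, -2, 4, 0, 0]
Σy = 1, Σy² = 25, M = 10
μ = 1/10 = 1/10,  σ² = 25/10 − (1/10)² = 249/100
Independent increments: Var[S_10] = 10·σ² = 10·(249/100) = 249/10


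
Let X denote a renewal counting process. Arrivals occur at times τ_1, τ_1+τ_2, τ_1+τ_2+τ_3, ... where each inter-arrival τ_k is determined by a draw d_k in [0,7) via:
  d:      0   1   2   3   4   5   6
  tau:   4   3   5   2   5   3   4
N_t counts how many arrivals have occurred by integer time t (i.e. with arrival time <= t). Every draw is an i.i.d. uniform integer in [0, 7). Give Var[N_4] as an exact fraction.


Inter-arrival values over d=0..6: [4, 3, 5, 2, 5, 3, 4]
Each d has probability 1/7, so the pmf of τ is: f(2) = 1/7, f(3) = 2/7, f(4) = 2/7, f(5) = 2/7
Let p_n(j) = P(N_n = j), with p_0 = [1]. Condition on τ_1: p_n(0) = P(τ > n), and for j >= 1, p_n(j) = Σ_{k<=n} f(k)·p_{n−k}(j−1)
p_1 = [1]  (j = 0)
p_2 = [6/7, 1/7]  (j = 0..1)
p_3 = [4/7, 3/7]  (j = 0..1)
p_4 = [2/7, 34/49, 1/49]  (j = 0..2)
E[N_4] = Σ j·p_4(j) = 36/49;  E[N_4²] = Σ j²·p_4(j) = 38/49
Var[N_4] = 38/49 − (36/49)² = 566/2401

566/2401


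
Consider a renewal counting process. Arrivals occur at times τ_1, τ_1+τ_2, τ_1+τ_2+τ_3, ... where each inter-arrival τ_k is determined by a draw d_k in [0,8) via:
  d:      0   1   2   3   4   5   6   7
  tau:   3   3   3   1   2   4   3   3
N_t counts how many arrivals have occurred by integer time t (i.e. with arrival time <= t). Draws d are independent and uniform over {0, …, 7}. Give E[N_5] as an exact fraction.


Inter-arrival values over d=0..7: [3, 3, 3, 1, 2, 4, 3, 3]
Each d has probability 1/8, so the pmf of τ is: f(1) = 1/8, f(2) = 1/8, f(3) = 5/8, f(4) = 1/8
Renewal equation for m(n) = E[N_n]: condition on τ_1 = k (if k <= n, one arrival plus a fresh copy on the remaining n−k steps): m(n) = F(n) + Σ_{k<=n} f(k)·m(n−k), where F(n) = P(τ <= n) and m(0) = 0
m(1) = F(1) = 1/8
m(2) = F(2) + f(1)·m(1) = 1/4 + 1/8·1/8 = 17/64
m(3) = F(3) + f(1)·m(2) + f(2)·m(1) = 7/8 + 1/8·17/64 + 1/8·1/8 = 473/512
m(4) = F(4) + f(1)·m(3) + f(2)·m(2) + f(3)·m(1) = 1 + 1/8·473/512 + 1/8·17/64 + 5/8·1/8 = 5025/4096
m(5) = F(5) + f(1)·m(4) + f(2)·m(3) + f(3)·m(2) + f(4)·m(1) = 1 + 1/8·5025/4096 + 1/8·473/512 + 5/8·17/64 + 1/8·1/8 = 47529/32768
E[N_5] = m(5) = 47529/32768

47529/32768


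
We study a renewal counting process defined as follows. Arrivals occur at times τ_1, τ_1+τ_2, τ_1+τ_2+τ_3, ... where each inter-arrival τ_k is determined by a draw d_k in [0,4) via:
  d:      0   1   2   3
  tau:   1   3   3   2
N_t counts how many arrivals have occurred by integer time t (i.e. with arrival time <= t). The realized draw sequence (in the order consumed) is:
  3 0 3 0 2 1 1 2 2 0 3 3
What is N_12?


6

draw d_1=3: τ_1=2, arrival time A_1=2
draw d_2=0: τ_2=1, arrival time A_2=3
draw d_3=3: τ_3=2, arrival time A_3=5
draw d_4=0: τ_4=1, arrival time A_4=6
draw d_5=2: τ_5=3, arrival time A_5=9
draw d_6=1: τ_6=3, arrival time A_6=12
draw d_7=1: τ_7=3, arrival time A_7=15
draw d_8=2: τ_8=3, arrival time A_8=18
draw d_9=2: τ_9=3, arrival time A_9=21
draw d_10=0: τ_10=1, arrival time A_10=22
draw d_11=3: τ_11=2, arrival time A_11=24
draw d_12=3: τ_12=2, arrival time A_12=26
N_t over t=0..12: 0:0 1:0 2:1 3:2 4:2 5:3 6:4 7:4 8:4 9:5 10:5 11:5 12:6


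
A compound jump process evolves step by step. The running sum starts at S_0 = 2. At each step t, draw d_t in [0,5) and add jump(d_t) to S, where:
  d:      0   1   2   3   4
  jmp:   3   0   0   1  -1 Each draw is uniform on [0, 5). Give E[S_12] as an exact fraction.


Outcome values over d=0..4: [3, 0, 0, 1, -1]
Σy = 3, Σy² = 11, M = 5
μ = 3/5 = 3/5,  σ² = 11/5 − (3/5)² = 46/25
E[S_12] = 2 + 12·(3/5) = 46/5

46/5


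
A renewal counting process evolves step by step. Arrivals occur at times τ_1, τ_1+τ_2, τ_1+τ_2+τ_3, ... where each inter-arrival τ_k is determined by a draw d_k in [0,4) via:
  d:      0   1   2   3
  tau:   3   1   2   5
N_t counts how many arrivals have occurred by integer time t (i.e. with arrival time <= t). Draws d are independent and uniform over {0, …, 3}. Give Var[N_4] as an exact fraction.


52127/65536

Inter-arrival values over d=0..3: [3, 1, 2, 5]
Each d has probability 1/4, so the pmf of τ is: f(1) = 1/4, f(2) = 1/4, f(3) = 1/4, f(5) = 1/4
Let p_n(j) = P(N_n = j), with p_0 = [1]. Condition on τ_1: p_n(0) = P(τ > n), and for j >= 1, p_n(j) = Σ_{k<=n} f(k)·p_{n−k}(j−1)
p_1 = [3/4, 1/4]  (j = 0..1)
p_2 = [1/2, 7/16, 1/16]  (j = 0..2)
p_3 = [1/4, 9/16, 11/64, 1/64]  (j = 0..3)
p_4 = [1/4, 3/8, 5/16, 15/256, 1/256]  (j = 0..4)
E[N_4] = Σ j·p_4(j) = 305/256;  E[N_4²] = Σ j²·p_4(j) = 567/256
Var[N_4] = 567/256 − (305/256)² = 52127/65536


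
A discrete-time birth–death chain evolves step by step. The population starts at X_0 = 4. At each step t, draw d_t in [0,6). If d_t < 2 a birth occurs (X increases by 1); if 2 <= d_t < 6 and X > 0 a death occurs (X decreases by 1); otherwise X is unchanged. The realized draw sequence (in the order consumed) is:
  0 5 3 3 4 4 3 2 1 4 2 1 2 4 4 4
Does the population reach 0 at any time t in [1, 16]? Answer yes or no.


yes

t=0: X=4, d=0 → birth, X_1=5
t=1: X=5, d=5 → death, X_2=4
t=2: X=4, d=3 → death, X_3=3
t=3: X=3, d=3 → death, X_4=2
t=4: X=2, d=4 → death, X_5=1
t=5: X=1, d=4 → death, X_6=0
t=6: X=0, d=3 → hold, X_7=0
t=7: X=0, d=2 → hold, X_8=0
t=8: X=0, d=1 → birth, X_9=1
t=9: X=1, d=4 → death, X_10=0
t=10: X=0, d=2 → hold, X_11=0
t=11: X=0, d=1 → birth, X_12=1
t=12: X=1, d=2 → death, X_13=0
t=13: X=0, d=4 → hold, X_14=0
t=14: X=0, d=4 → hold, X_15=0
t=15: X=0, d=4 → hold, X_16=0


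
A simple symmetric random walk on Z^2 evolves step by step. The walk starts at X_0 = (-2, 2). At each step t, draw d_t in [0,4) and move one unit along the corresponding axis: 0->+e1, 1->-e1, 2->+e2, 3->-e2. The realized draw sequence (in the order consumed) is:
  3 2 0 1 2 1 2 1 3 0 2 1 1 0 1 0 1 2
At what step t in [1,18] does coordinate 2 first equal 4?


t=0: X=(-2, 2), d=3 → -e2, X_1=(-2, 1)
t=1: X=(-2, 1), d=2 → +e2, X_2=(-2, 2)
t=2: X=(-2, 2), d=0 → +e1, X_3=(-1, 2)
t=3: X=(-1, 2), d=1 → -e1, X_4=(-2, 2)
t=4: X=(-2, 2), d=2 → +e2, X_5=(-2, 3)
t=5: X=(-2, 3), d=1 → -e1, X_6=(-3, 3)
t=6: X=(-3, 3), d=2 → +e2, X_7=(-3, 4)
t=7: X=(-3, 4), d=1 → -e1, X_8=(-4, 4)
t=8: X=(-4, 4), d=3 → -e2, X_9=(-4, 3)
t=9: X=(-4, 3), d=0 → +e1, X_10=(-3, 3)
t=10: X=(-3, 3), d=2 → +e2, X_11=(-3, 4)
t=11: X=(-3, 4), d=1 → -e1, X_12=(-4, 4)
t=12: X=(-4, 4), d=1 → -e1, X_13=(-5, 4)
t=13: X=(-5, 4), d=0 → +e1, X_14=(-4, 4)
t=14: X=(-4, 4), d=1 → -e1, X_15=(-5, 4)
t=15: X=(-5, 4), d=0 → +e1, X_16=(-4, 4)
t=16: X=(-4, 4), d=1 → -e1, X_17=(-5, 4)
t=17: X=(-5, 4), d=2 → +e2, X_18=(-5, 5)

7


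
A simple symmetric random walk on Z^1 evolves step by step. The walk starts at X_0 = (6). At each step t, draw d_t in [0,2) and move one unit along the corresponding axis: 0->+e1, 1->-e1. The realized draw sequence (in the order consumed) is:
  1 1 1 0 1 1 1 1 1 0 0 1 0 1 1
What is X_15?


t=0: X=(6), d=1 → -e1, X_1=(5)
t=1: X=(5), d=1 → -e1, X_2=(4)
t=2: X=(4), d=1 → -e1, X_3=(3)
t=3: X=(3), d=0 → +e1, X_4=(4)
t=4: X=(4), d=1 → -e1, X_5=(3)
t=5: X=(3), d=1 → -e1, X_6=(2)
t=6: X=(2), d=1 → -e1, X_7=(1)
t=7: X=(1), d=1 → -e1, X_8=(0)
t=8: X=(0), d=1 → -e1, X_9=(-1)
t=9: X=(-1), d=0 → +e1, X_10=(0)
t=10: X=(0), d=0 → +e1, X_11=(1)
t=11: X=(1), d=1 → -e1, X_12=(0)
t=12: X=(0), d=0 → +e1, X_13=(1)
t=13: X=(1), d=1 → -e1, X_14=(0)
t=14: X=(0), d=1 → -e1, X_15=(-1)

(-1)


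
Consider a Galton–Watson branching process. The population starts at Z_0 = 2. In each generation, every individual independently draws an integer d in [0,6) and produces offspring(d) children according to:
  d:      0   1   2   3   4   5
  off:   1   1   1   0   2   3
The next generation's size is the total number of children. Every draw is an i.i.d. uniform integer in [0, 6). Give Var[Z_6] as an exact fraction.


55164928/531441

Outcome values over d=0..5: [1, 1, 1, 0, 2, 3]
Σy = 8, Σy² = 16, M = 6
μ = 8/6 = 4/3,  σ² = 16/6 − (4/3)² = 8/9
V_0 = 0, E_0 = 2
V_1 = 8/9·E_0 + (4/3)²·V_0 = 16/9;  E_1 = 8/3
V_2 = 8/9·E_1 + (4/3)²·V_1 = 448/81;  E_2 = 32/9
V_3 = 8/9·E_2 + (4/3)²·V_2 = 9472/729;  E_3 = 128/27
V_4 = 8/9·E_3 + (4/3)²·V_3 = 179200/6561;  E_4 = 512/81
V_5 = 8/9·E_4 + (4/3)²·V_4 = 3198976/59049;  E_5 = 2048/243
V_6 = 8/9·E_5 + (4/3)²·V_5 = 55164928/531441;  E_6 = 8192/729


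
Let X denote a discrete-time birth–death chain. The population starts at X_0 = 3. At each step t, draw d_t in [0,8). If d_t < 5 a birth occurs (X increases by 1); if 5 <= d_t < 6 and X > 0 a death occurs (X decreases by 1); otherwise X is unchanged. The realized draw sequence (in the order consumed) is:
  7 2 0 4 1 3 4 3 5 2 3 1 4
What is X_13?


13

t=0: X=3, d=7 → hold, X_1=3
t=1: X=3, d=2 → birth, X_2=4
t=2: X=4, d=0 → birth, X_3=5
t=3: X=5, d=4 → birth, X_4=6
t=4: X=6, d=1 → birth, X_5=7
t=5: X=7, d=3 → birth, X_6=8
t=6: X=8, d=4 → birth, X_7=9
t=7: X=9, d=3 → birth, X_8=10
t=8: X=10, d=5 → death, X_9=9
t=9: X=9, d=2 → birth, X_10=10
t=10: X=10, d=3 → birth, X_11=11
t=11: X=11, d=1 → birth, X_12=12
t=12: X=12, d=4 → birth, X_13=13


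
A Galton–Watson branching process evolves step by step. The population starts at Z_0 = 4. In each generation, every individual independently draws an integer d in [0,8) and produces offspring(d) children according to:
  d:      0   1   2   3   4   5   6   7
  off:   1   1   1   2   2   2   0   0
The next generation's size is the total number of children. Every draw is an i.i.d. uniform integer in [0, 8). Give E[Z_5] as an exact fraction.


Outcome values over d=0..7: [1, 1, 1, 2, 2, 2, 0, 0]
Σy = 9, Σy² = 15, M = 8
μ = 9/8 = 9/8,  σ² = 15/8 − (9/8)² = 39/64
E[Z_0] = 4
E[Z_1] = 9/8·E[Z_0] = 9/2
E[Z_2] = 9/8·E[Z_1] = 81/16
E[Z_3] = 9/8·E[Z_2] = 729/128
E[Z_4] = 9/8·E[Z_3] = 6561/1024
E[Z_5] = 9/8·E[Z_4] = 59049/8192

59049/8192
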